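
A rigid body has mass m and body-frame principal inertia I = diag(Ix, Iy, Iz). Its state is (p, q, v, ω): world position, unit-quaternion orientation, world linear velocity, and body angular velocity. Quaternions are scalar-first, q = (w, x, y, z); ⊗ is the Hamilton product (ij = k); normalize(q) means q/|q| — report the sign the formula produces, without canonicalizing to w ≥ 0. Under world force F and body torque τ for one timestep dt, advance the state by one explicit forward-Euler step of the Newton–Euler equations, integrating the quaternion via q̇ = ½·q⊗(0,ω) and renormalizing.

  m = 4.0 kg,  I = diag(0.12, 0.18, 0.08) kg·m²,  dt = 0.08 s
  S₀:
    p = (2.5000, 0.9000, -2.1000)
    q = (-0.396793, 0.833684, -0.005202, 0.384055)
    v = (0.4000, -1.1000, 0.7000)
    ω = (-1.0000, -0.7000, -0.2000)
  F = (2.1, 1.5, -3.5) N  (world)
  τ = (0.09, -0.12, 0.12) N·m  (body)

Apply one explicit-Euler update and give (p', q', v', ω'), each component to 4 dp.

p' = (2.5320, 0.8120, -2.0440)
q' = (-0.3601, 0.8593, -0.0028, 0.3632)
v' = (0.4420, -1.0700, 0.6300)
ω' = (-0.9307, -0.7569, -0.1220)

ω×(Iω) gyroscopic = (-0.0140, 0.0080, 0.0420)
angular accel α = (0.8667, -0.7111, 0.9750)
new body rate ω' = (-0.9307, -0.7569, -0.1220)
2q̇ = q⊗(0,ω) = (0.9068536, 0.6666719, 0.0604369, -0.5094222)
q' = normalize(q + ½dt·q⊗(0,ω)) = (-0.3601, 0.8593, -0.0028, 0.3632)
a = (0.5250, 0.3750, -0.8750)
new position p' = (2.5320, 0.8120, -2.0440)
new velocity v' = (0.4420, -1.0700, 0.6300)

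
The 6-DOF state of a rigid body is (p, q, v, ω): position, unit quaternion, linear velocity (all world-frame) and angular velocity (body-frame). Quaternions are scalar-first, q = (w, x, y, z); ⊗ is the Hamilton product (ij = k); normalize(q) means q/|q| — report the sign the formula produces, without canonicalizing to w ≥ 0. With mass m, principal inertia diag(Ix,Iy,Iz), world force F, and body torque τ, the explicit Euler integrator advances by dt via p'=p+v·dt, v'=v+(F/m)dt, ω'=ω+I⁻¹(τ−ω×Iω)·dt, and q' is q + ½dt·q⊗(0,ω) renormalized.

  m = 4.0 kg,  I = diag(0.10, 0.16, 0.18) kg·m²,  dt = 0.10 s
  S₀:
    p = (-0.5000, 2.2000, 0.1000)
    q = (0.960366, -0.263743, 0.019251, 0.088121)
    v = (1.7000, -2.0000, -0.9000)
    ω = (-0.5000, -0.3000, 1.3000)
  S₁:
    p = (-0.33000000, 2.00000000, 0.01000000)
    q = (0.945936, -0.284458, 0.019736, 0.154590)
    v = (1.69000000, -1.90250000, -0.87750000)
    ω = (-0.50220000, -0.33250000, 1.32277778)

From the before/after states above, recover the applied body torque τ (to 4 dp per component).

rate change Δω = (-0.00220000, -0.03250000, 0.02277778)
gyro term ω₀×Iω₀ = (-0.0078, 0.0520, 0.0090)
applied torque τ = (-0.0100, 0.0000, 0.0500)

τ = (-0.0100, 0.0000, 0.0500)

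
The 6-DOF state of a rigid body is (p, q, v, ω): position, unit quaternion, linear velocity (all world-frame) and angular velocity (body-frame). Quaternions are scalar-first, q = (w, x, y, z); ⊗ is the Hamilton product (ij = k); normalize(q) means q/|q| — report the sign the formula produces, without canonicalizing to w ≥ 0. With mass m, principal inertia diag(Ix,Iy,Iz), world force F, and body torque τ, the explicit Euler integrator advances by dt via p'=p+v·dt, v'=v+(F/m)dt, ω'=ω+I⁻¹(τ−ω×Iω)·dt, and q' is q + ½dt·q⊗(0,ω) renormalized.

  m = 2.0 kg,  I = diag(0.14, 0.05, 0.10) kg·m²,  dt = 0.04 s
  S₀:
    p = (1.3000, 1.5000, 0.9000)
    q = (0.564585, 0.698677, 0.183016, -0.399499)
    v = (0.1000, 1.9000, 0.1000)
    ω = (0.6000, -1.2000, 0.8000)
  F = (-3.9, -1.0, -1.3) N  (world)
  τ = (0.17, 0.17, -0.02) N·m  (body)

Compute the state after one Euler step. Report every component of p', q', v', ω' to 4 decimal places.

p' = (1.3040, 1.5760, 0.9040)
q' = (0.5667, 0.6985, 0.1534, -0.4092)
v' = (0.0220, 1.8800, 0.0740)
ω' = (0.6623, -1.0794, 0.7661)

precession coupling ω×(Iω) = (-0.0480, 0.0192, 0.0648)
α = I⁻¹(τ − ω×Iω) = (1.5571, 3.0160, -0.8480)
ω + α·dt = (0.6623, -1.0794, 0.7661)
Hamilton product q⊗(0,ω) = (0.1200122, 0.0057650, -1.4761430, -0.4965540)
updated quaternion q' = (0.5667, 0.6985, 0.1534, -0.4092)
linear accel F/m = (-1.9500, -0.5000, -0.6500)
p + v·dt = (1.3040, 1.5760, 0.9040)
new velocity v' = (0.0220, 1.8800, 0.0740)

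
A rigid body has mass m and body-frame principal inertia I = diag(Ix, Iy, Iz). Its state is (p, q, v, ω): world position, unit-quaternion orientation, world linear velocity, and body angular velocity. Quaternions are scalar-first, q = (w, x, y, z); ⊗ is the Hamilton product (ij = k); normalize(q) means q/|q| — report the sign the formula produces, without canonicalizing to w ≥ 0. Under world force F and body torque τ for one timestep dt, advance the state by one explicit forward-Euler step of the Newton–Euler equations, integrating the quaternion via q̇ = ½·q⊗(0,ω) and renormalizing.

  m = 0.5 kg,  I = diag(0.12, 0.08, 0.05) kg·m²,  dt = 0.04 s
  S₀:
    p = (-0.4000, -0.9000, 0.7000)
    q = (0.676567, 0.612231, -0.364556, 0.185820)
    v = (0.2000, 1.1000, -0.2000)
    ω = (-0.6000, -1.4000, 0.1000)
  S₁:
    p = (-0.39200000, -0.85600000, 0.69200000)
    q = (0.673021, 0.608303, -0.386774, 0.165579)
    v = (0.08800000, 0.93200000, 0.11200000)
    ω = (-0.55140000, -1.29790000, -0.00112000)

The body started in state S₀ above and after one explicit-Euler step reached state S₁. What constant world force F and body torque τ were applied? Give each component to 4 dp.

F = (-1.4000, -2.1000, 3.9000)
τ = (0.1500, 0.2000, -0.1600)

Δv = v₁−v₀ = (-0.11200000, -0.16800000, 0.31200000)
applied force F = (-1.4000, -2.1000, 3.9000)
rate change Δω = (0.04860000, 0.10210000, -0.10112000)
precession coupling = (0.0042, -0.0042, -0.0336)
I·α + gyro = (0.1500, 0.2000, -0.1600)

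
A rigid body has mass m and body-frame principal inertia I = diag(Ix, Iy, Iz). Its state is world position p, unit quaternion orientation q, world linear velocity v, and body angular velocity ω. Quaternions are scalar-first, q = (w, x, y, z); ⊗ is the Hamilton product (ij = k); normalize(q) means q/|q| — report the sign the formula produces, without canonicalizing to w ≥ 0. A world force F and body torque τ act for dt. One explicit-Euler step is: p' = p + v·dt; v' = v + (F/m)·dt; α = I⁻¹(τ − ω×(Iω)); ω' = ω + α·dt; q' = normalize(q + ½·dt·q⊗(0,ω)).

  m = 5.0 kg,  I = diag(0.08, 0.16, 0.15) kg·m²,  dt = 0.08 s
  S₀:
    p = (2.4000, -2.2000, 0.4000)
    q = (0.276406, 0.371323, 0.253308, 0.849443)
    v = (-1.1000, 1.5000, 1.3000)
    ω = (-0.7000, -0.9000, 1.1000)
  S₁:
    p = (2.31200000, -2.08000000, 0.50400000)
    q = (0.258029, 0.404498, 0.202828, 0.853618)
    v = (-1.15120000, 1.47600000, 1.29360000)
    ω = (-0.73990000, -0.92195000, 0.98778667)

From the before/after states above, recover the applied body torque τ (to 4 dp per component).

Δω = ω₁−ω₀ = (-0.03990000, -0.02195000, -0.11221333)
ω₀×(Iω₀) = (0.0099, 0.0539, 0.0504)
τ = I·(Δω/dt) + ω₀×(Iω₀) = (-0.0300, 0.0100, -0.1600)

τ = (-0.0300, 0.0100, -0.1600)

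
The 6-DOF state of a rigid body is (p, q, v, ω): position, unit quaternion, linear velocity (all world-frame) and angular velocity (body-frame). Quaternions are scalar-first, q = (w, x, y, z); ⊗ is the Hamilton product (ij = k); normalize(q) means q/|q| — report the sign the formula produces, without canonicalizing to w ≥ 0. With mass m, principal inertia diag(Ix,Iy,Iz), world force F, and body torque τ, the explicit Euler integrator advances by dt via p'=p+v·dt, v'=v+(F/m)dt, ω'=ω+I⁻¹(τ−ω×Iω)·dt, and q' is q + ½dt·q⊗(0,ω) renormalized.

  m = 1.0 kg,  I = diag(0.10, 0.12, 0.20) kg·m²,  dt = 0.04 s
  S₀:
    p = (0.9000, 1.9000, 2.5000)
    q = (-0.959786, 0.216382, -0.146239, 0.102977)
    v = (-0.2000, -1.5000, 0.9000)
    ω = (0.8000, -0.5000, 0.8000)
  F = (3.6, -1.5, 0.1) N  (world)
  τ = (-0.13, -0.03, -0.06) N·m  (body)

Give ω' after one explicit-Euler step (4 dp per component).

(τ − ω×Iω)/I = (-0.9800, 0.2833, -0.2600)
new body rate ω' = (0.7608, -0.4887, 0.7896)

ω' = (0.7608, -0.4887, 0.7896)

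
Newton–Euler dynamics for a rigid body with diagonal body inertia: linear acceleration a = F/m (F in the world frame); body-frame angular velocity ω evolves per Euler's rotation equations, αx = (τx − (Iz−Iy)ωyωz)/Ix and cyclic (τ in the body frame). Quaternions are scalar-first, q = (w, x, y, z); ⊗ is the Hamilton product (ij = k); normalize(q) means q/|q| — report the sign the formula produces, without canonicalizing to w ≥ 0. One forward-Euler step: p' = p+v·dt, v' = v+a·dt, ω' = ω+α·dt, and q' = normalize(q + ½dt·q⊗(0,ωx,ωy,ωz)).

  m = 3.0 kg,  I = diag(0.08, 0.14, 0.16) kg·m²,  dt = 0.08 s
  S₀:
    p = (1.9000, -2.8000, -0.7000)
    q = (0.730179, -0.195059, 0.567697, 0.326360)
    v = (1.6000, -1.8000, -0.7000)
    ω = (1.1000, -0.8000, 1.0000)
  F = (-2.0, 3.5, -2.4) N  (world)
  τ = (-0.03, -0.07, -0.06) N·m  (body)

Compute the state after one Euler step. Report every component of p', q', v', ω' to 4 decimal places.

α = I⁻¹(τ − ω×Iω) = (-0.1750, 0.1286, -0.0450)
ω' = ω + α·dt = (1.0860, -0.7897, 0.9964)
2q̇ = q⊗(0,ω) = (0.3423625, 1.6319819, -0.0300882, 0.2617595)
q' = normalize(q + ½dt·q⊗(0,ω)) = (0.7422, -0.1295, 0.5652, 0.3361)
a = F/m = (-0.6667, 1.1667, -0.8000)
new position p' = (2.0280, -2.9440, -0.7560)
new velocity v' = (1.5467, -1.7067, -0.7640)

p' = (2.0280, -2.9440, -0.7560)
q' = (0.7422, -0.1295, 0.5652, 0.3361)
v' = (1.5467, -1.7067, -0.7640)
ω' = (1.0860, -0.7897, 0.9964)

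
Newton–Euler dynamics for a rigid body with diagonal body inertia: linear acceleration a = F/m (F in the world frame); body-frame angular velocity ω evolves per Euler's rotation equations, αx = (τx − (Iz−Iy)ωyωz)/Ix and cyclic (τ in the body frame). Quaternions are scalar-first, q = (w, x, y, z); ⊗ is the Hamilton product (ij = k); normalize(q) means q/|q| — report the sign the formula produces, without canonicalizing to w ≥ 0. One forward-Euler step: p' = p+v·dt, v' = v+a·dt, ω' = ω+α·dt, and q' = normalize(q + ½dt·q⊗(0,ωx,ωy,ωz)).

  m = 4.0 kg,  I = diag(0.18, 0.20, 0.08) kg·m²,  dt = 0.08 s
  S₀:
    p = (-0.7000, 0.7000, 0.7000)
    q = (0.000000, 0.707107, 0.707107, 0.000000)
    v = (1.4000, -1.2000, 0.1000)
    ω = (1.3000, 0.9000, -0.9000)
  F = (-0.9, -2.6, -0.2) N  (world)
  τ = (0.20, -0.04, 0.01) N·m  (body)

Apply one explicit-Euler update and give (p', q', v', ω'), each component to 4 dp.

p' = (-0.5880, 0.6040, 0.7080)
q' = (-0.0621, 0.6799, 0.7306, -0.0113)
v' = (1.3820, -1.2520, 0.0960)
ω' = (1.3457, 0.9308, -0.9134)

linear accel F/m = (-0.2250, -0.6500, -0.0500)
p' = p + v·dt = (-0.5880, 0.6040, 0.7080)
new velocity v' = (1.3820, -1.2520, 0.0960)
(τ − ω×Iω)/I = (0.5711, 0.3850, -0.1675)
ω' = ω + α·dt = (1.3457, 0.9308, -0.9134)
Hamilton product q⊗(0,ω) = (-1.5556354, -0.6363963, 0.6363963, -0.2828428)
updated quaternion q' = (-0.0621, 0.6799, 0.7306, -0.0113)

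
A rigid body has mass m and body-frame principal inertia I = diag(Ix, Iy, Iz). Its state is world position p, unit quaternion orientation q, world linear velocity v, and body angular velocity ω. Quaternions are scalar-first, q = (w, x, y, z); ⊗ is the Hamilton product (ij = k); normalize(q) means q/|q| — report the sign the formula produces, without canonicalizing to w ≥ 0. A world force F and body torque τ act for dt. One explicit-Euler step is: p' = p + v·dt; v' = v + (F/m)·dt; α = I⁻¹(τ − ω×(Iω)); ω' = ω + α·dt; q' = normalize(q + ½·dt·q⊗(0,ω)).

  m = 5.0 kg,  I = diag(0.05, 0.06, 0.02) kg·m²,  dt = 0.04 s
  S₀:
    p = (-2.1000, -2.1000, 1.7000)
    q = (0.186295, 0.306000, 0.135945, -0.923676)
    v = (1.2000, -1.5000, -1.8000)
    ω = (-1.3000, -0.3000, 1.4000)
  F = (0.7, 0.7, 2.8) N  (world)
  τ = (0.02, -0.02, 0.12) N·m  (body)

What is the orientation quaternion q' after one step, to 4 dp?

Hamilton product q⊗(0,ω) = (1.7317299, -0.3289633, 0.7164903, 0.3457415)
q' = normalize(q + ½dt·q⊗(0,ω)) = (0.2208, 0.2992, 0.1502, -0.9161)

q' = (0.2208, 0.2992, 0.1502, -0.9161)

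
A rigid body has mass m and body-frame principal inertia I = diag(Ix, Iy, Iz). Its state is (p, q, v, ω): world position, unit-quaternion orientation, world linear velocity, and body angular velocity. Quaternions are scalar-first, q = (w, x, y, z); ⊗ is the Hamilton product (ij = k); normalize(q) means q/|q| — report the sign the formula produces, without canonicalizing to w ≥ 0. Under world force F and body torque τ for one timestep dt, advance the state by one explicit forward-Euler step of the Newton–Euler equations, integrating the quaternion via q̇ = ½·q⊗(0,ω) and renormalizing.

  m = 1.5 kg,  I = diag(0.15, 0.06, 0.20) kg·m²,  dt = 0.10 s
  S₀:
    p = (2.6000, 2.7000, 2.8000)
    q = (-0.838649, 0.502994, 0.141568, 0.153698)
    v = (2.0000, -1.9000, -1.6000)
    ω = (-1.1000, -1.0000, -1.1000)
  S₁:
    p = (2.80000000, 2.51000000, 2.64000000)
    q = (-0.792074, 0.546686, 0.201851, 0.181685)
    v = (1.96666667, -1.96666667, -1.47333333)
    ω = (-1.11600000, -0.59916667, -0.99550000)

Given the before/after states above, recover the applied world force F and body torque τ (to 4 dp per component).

ω₁ − ω₀ = (-0.01600000, 0.40083333, 0.10450000)
applied torque τ = (0.1300, 0.1800, 0.1100)
v₁ − v₀ = (-0.03333333, -0.06666667, 0.12666667)
applied force F = (-0.5000, -1.0000, 1.9000)

F = (-0.5000, -1.0000, 1.9000)
τ = (0.1300, 0.1800, 0.1100)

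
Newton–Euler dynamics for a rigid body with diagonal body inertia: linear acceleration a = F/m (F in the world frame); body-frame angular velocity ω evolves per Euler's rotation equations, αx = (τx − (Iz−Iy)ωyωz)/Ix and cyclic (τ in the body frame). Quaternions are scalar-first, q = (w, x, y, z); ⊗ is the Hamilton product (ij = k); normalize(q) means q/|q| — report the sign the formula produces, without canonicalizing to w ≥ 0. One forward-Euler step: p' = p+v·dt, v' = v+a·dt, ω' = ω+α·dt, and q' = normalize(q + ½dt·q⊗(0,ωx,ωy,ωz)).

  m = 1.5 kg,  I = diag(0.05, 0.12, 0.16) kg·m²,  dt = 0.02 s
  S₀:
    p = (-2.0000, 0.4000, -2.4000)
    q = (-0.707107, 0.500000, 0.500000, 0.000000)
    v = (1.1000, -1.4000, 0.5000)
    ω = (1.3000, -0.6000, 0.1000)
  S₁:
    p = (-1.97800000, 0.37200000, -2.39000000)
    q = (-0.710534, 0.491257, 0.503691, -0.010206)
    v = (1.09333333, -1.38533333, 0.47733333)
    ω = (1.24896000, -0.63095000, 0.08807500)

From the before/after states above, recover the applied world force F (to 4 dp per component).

velocity change Δv = (-0.00666667, 0.01466667, -0.02266667)
F = m·Δv/dt = (-0.5000, 1.1000, -1.7000)

F = (-0.5000, 1.1000, -1.7000)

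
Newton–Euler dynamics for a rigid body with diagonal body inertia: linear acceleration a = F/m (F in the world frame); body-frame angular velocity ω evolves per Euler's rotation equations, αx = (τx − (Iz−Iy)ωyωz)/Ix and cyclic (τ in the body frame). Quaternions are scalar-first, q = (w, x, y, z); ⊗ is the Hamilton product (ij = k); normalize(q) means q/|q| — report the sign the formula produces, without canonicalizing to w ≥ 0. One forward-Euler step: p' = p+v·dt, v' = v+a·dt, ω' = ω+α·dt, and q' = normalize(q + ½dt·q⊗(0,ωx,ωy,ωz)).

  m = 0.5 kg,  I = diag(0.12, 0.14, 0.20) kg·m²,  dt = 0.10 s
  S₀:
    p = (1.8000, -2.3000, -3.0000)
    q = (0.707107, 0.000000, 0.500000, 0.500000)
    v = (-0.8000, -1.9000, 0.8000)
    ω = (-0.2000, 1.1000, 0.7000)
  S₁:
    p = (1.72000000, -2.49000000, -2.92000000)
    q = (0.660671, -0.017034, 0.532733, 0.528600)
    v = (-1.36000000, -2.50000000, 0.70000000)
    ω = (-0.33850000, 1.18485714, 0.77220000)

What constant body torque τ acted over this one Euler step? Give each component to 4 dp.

τ = (-0.1200, 0.1300, 0.1400)

ω₁ − ω₀ = (-0.13850000, 0.08485714, 0.07220000)
applied torque τ = (-0.1200, 0.1300, 0.1400)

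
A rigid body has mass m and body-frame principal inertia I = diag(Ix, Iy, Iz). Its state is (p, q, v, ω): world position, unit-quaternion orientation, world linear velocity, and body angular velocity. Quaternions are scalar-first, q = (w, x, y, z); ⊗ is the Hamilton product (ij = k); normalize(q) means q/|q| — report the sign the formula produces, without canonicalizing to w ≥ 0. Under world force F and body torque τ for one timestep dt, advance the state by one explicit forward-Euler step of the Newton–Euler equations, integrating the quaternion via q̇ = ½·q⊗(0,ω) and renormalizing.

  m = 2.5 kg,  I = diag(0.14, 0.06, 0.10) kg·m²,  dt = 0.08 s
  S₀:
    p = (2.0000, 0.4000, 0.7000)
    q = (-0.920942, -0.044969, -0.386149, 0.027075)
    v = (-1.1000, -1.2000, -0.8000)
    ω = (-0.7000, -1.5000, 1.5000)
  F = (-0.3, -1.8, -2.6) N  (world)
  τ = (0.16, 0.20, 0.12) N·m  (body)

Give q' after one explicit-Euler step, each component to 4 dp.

Hamilton product q⊗(0,ω) = (-0.6513143, 0.1060484, 1.4299140, -1.5842638)
q' = normalize(q + ½dt·q⊗(0,ω)) = (-0.9432, -0.0406, -0.3276, -0.0362)

q' = (-0.9432, -0.0406, -0.3276, -0.0362)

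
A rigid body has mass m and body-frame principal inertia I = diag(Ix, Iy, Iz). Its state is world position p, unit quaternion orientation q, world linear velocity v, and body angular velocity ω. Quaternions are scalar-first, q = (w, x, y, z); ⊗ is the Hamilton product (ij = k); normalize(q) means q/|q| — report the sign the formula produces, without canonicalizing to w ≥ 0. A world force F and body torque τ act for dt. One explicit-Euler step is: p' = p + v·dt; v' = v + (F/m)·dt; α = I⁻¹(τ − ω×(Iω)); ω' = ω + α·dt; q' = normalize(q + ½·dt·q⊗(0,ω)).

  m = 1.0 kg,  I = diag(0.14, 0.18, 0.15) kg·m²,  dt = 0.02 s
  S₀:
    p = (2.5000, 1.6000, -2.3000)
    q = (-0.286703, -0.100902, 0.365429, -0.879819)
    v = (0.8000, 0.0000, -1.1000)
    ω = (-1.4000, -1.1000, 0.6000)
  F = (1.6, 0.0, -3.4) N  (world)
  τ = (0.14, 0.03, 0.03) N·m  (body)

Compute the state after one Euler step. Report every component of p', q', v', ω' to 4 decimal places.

p + v·dt = (2.5160, 1.6000, -2.3220)
new velocity v' = (0.8320, 0.0000, -1.1680)
α = I⁻¹(τ − ω×Iω) = (0.8586, 0.1200, -0.2107)
ω + α·dt = (-1.3828, -1.0976, 0.5958)
2q̇ = q⊗(0,ω) = (0.7886005, -0.3471593, 1.6076611, 0.4505710)
updated quaternion q' = (-0.2788, -0.1044, 0.3814, -0.8752)

p' = (2.5160, 1.6000, -2.3220)
q' = (-0.2788, -0.1044, 0.3814, -0.8752)
v' = (0.8320, 0.0000, -1.1680)
ω' = (-1.3828, -1.0976, 0.5958)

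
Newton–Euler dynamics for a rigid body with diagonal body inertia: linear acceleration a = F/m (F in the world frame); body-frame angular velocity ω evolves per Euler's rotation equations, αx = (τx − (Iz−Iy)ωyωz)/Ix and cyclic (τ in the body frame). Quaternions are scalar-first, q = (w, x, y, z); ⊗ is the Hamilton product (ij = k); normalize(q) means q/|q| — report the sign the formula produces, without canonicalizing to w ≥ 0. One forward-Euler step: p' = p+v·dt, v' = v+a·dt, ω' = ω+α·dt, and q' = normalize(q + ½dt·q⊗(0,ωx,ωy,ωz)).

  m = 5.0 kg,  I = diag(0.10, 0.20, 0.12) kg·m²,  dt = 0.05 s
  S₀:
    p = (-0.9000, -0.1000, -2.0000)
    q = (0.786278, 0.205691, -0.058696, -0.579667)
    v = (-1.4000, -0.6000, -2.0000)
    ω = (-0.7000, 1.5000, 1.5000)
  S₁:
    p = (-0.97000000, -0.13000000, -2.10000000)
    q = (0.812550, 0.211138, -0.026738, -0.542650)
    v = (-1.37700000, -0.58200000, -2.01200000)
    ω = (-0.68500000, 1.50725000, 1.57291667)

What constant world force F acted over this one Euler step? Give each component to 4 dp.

F = (2.3000, 1.8000, -1.2000)

v₁ − v₀ = (0.02300000, 0.01800000, -0.01200000)
m·(v₁−v₀)/dt = (2.3000, 1.8000, -1.2000)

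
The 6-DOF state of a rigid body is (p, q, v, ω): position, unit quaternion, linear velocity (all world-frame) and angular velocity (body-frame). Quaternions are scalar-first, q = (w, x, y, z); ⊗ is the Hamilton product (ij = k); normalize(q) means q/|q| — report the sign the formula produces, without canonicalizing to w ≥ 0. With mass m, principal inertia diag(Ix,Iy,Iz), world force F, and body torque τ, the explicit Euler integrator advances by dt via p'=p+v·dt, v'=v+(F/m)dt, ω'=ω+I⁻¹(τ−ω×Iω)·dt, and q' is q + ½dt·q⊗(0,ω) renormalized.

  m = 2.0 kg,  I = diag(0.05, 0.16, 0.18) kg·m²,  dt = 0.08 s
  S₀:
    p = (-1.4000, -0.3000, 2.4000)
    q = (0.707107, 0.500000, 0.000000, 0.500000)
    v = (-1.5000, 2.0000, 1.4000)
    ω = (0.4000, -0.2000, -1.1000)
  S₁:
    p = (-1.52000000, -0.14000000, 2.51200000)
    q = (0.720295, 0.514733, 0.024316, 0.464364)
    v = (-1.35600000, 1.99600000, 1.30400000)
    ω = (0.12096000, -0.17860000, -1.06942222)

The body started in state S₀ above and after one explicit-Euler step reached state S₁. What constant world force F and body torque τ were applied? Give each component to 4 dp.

v₁ − v₀ = (0.14400000, -0.00400000, -0.09600000)
m·(v₁−v₀)/dt = (3.6000, -0.1000, -2.4000)
Δω = ω₁−ω₀ = (-0.27904000, 0.02140000, 0.03057778)
ω₀×(Iω₀) = (0.0044, 0.0572, -0.0088)
I·α + gyro = (-0.1700, 0.1000, 0.0600)

F = (3.6000, -0.1000, -2.4000)
τ = (-0.1700, 0.1000, 0.0600)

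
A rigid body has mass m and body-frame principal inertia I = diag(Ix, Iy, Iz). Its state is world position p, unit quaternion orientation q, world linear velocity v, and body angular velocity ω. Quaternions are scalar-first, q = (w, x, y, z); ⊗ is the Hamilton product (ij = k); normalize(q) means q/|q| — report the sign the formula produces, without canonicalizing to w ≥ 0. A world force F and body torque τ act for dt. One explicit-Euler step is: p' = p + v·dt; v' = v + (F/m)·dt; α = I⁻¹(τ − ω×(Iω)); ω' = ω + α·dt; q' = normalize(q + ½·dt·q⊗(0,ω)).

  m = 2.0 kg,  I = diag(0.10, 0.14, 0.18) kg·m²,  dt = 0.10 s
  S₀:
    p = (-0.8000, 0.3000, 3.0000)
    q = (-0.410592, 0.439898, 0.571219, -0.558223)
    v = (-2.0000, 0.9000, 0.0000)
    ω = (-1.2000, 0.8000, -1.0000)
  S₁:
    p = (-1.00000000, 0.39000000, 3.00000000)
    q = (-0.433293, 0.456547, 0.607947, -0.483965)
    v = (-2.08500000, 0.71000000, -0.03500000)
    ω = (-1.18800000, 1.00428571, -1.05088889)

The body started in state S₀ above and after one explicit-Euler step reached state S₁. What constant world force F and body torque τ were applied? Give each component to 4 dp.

ω₁ − ω₀ = (0.01200000, 0.20428571, -0.05088889)
gyro term ω₀×Iω₀ = (-0.0320, -0.0960, -0.0384)
τ = I·(Δω/dt) + ω₀×(Iω₀) = (-0.0200, 0.1900, -0.1300)
v₁ − v₀ = (-0.08500000, -0.19000000, -0.03500000)
m·(v₁−v₀)/dt = (-1.7000, -3.8000, -0.7000)

F = (-1.7000, -3.8000, -0.7000)
τ = (-0.0200, 0.1900, -0.1300)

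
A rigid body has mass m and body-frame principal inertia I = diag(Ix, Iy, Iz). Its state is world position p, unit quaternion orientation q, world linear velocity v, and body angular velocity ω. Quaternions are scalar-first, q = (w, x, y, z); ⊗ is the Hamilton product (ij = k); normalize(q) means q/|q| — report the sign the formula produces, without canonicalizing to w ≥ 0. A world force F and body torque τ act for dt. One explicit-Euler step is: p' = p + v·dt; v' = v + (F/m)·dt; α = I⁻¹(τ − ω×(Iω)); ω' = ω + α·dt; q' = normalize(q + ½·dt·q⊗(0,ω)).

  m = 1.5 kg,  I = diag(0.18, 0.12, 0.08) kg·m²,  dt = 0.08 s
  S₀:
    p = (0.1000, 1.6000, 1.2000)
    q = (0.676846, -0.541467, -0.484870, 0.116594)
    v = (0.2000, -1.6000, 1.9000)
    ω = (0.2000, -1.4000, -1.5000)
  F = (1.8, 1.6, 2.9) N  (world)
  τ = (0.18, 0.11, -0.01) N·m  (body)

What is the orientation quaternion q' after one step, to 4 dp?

Hamilton product q⊗(0,ω) = (-0.3956336, 1.0259058, -1.7364661, -0.1602412)
q + ½dt·q⊗(0,ω), renormalized = (0.6588, -0.4987, -0.5525, 0.1098)

q' = (0.6588, -0.4987, -0.5525, 0.1098)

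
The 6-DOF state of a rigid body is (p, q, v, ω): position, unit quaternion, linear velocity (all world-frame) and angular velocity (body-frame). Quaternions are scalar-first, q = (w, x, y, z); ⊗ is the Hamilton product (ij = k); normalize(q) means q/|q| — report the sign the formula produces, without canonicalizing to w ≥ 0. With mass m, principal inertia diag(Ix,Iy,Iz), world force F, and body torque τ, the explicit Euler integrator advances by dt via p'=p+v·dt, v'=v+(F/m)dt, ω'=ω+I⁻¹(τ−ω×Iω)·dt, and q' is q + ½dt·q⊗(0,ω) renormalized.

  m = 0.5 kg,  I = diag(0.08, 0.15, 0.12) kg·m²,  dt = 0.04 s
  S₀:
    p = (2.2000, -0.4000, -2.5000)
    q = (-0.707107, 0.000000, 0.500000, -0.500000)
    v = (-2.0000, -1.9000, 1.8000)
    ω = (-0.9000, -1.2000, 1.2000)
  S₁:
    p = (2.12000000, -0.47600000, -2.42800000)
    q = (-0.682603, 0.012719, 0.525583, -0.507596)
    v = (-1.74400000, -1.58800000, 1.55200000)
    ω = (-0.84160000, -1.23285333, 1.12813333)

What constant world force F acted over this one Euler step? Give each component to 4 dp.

v₁ − v₀ = (0.25600000, 0.31200000, -0.24800000)
applied force F = (3.2000, 3.9000, -3.1000)

F = (3.2000, 3.9000, -3.1000)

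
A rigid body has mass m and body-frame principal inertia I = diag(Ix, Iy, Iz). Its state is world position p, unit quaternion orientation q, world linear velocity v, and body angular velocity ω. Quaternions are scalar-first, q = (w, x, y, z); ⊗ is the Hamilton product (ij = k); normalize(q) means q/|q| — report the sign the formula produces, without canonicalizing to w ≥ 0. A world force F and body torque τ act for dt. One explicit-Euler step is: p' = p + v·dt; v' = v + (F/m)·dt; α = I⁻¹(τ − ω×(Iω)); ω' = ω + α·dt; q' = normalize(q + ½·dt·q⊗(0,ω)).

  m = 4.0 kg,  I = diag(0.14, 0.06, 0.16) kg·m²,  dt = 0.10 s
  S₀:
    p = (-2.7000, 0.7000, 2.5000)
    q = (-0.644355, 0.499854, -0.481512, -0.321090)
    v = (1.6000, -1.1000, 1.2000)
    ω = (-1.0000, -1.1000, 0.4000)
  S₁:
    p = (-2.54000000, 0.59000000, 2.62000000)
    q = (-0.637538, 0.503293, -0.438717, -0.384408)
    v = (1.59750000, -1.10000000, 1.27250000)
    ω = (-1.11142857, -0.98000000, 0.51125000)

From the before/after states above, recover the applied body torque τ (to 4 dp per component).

τ = (-0.2000, 0.0800, 0.0900)

Δω = ω₁−ω₀ = (-0.11142857, 0.12000000, 0.11125000)
I·α + gyro = (-0.2000, 0.0800, 0.0900)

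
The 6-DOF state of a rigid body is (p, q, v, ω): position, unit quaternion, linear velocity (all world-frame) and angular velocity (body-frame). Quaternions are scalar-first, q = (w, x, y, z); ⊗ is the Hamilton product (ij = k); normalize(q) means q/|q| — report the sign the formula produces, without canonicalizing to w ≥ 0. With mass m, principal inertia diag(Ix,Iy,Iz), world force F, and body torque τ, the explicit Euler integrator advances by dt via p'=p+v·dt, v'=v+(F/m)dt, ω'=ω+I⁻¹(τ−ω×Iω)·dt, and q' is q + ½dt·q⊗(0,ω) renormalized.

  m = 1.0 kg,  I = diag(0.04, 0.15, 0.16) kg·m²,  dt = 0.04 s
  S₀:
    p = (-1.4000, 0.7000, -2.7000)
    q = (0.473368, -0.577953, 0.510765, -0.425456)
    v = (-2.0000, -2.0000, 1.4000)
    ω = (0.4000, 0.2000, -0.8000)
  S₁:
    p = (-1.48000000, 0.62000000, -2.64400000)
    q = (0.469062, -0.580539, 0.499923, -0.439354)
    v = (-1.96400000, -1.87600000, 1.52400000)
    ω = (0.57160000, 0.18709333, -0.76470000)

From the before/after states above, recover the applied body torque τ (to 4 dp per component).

τ = (0.1700, -0.0100, 0.1500)

rate change Δω = (0.17160000, -0.01290667, 0.03530000)
ω₀×(Iω₀) = (-0.0016, 0.0384, 0.0088)
τ = I·(Δω/dt) + ω₀×(Iω₀) = (0.1700, -0.0100, 0.1500)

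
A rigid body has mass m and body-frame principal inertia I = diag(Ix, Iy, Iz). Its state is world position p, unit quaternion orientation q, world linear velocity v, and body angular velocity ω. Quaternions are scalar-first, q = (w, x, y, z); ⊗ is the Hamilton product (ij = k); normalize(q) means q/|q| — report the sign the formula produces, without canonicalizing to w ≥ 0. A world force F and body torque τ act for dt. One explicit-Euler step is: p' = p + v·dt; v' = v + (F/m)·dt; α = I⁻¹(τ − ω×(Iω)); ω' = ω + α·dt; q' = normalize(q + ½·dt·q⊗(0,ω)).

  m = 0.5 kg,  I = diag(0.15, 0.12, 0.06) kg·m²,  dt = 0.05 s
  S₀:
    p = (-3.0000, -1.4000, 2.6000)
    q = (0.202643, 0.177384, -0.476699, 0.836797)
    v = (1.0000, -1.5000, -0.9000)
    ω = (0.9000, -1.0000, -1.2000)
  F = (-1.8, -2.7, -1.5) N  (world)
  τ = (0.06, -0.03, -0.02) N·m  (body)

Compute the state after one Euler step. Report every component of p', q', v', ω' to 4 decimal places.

precession coupling ω×(Iω) = (-0.0720, -0.0972, 0.0270)
angular accel α = (0.8800, 0.5600, -0.7833)
new body rate ω' = (0.9440, -0.9720, -1.2392)
Hamilton product q⊗(0,ω) = (0.3678118, 1.5912145, 0.7633351, 0.0084735)
updated quaternion q' = (0.2116, 0.2169, -0.4572, 0.8362)
a = F/m = (-3.6000, -5.4000, -3.0000)
p + v·dt = (-2.9500, -1.4750, 2.5550)
v' = v + a·dt = (0.8200, -1.7700, -1.0500)

p' = (-2.9500, -1.4750, 2.5550)
q' = (0.2116, 0.2169, -0.4572, 0.8362)
v' = (0.8200, -1.7700, -1.0500)
ω' = (0.9440, -0.9720, -1.2392)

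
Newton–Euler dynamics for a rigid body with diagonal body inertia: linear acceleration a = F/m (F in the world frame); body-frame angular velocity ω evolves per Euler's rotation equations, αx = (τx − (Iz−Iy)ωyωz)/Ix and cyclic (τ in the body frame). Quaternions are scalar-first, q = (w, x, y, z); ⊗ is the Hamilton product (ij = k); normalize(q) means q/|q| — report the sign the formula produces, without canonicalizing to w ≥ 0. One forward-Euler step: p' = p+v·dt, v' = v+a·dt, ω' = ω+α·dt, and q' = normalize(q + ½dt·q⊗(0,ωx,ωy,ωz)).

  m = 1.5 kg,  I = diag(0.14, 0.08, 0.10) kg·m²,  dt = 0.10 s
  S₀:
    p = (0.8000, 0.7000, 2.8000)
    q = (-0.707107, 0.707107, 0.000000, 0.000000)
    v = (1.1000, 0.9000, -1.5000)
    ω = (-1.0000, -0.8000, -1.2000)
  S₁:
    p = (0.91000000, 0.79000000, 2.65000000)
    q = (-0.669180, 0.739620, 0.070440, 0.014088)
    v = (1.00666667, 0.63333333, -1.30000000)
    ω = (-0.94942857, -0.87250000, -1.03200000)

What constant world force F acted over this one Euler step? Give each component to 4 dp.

F = (-1.4000, -4.0000, 3.0000)

velocity change Δv = (-0.09333333, -0.26666667, 0.20000000)
applied force F = (-1.4000, -4.0000, 3.0000)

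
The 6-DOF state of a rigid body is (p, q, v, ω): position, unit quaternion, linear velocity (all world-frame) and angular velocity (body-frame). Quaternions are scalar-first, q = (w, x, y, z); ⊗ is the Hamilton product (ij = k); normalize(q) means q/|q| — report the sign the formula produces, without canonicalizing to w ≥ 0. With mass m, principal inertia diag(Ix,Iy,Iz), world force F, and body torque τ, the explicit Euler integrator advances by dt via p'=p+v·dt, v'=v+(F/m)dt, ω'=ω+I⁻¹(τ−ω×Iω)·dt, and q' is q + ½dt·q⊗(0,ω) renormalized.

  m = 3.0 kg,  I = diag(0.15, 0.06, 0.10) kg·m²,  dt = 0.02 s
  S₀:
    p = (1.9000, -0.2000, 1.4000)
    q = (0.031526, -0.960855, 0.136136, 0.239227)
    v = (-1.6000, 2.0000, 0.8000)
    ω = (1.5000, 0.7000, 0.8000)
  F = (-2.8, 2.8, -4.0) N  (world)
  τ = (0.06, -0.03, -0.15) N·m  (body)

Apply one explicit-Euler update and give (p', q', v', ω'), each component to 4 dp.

p' = (1.8680, -0.1600, 1.4160)
q' = (0.0431, -0.9608, 0.1476, 0.2307)
v' = (-1.6187, 2.0187, 0.7733)
ω' = (1.5050, 0.6700, 0.7889)

angular accel α = (0.2507, -1.5000, -0.5550)
new body rate ω' = (1.5050, 0.6700, 0.7889)
q⊗(0,ω) = (1.1546057, -0.0112611, 1.1495927, -0.8515817)
updated quaternion q' = (0.0431, -0.9608, 0.1476, 0.2307)
a = (-0.9333, 0.9333, -1.3333)
new position p' = (1.8680, -0.1600, 1.4160)
new velocity v' = (-1.6187, 2.0187, 0.7733)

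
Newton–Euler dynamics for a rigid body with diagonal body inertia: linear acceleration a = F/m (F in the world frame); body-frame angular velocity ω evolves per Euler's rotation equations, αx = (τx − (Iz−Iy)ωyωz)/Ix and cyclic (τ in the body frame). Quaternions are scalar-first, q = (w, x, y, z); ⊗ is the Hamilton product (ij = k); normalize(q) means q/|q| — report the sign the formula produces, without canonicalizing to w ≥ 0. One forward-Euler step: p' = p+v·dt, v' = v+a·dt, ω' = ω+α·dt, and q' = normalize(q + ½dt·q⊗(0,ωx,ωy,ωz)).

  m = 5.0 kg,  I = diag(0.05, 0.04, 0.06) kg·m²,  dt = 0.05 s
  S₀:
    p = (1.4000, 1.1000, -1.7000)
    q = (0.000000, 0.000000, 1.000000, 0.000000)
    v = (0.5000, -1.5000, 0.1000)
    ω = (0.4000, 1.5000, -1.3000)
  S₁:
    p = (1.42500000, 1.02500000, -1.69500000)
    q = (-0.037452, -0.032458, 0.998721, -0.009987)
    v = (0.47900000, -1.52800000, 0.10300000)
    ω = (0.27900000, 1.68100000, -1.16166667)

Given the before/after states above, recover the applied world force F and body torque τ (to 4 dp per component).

F = (-2.1000, -2.8000, 0.3000)
τ = (-0.1600, 0.1500, 0.1600)

Δω = ω₁−ω₀ = (-0.12100000, 0.18100000, 0.13833333)
ω₀×(Iω₀) = (-0.0390, 0.0052, -0.0060)
τ = I·(Δω/dt) + ω₀×(Iω₀) = (-0.1600, 0.1500, 0.1600)
velocity change Δv = (-0.02100000, -0.02800000, 0.00300000)
m·(v₁−v₀)/dt = (-2.1000, -2.8000, 0.3000)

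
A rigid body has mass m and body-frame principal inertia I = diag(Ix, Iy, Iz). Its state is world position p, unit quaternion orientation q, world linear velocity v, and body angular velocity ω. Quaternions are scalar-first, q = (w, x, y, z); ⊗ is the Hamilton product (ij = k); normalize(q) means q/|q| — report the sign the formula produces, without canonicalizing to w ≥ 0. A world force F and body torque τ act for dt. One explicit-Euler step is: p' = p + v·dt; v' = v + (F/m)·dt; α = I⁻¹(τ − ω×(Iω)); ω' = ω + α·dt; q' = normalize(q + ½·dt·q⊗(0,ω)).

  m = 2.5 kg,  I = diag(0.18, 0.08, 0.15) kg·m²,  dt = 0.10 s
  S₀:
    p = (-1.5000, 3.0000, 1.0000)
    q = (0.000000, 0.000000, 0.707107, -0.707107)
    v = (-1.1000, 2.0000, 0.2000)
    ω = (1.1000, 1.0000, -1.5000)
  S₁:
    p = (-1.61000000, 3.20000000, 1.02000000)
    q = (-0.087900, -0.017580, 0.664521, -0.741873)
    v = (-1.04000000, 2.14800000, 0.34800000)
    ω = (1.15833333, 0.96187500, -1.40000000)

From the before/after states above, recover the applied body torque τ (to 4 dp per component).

ω₁ − ω₀ = (0.05833333, -0.03812500, 0.10000000)
applied torque τ = (0.0000, -0.0800, 0.0400)

τ = (0.0000, -0.0800, 0.0400)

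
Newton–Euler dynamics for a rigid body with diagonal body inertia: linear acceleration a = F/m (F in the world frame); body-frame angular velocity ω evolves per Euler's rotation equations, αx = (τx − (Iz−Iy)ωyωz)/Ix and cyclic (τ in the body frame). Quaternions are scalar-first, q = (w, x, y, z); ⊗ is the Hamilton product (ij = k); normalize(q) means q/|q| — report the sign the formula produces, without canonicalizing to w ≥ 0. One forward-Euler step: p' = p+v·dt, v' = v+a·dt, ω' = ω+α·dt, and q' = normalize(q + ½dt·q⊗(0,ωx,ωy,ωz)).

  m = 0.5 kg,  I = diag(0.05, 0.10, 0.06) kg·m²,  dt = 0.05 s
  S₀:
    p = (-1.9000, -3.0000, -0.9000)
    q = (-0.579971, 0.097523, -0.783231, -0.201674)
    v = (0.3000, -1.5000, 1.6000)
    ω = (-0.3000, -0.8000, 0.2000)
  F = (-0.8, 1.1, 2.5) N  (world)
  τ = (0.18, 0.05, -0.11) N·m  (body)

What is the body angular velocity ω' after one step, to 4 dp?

ω' = (-0.1264, -0.7753, 0.0983)

gyro term ω×Iω = (0.0064, 0.0006, 0.0120)
(τ − ω×Iω)/I = (3.4720, 0.4940, -2.0333)
new body rate ω' = (-0.1264, -0.7753, 0.0983)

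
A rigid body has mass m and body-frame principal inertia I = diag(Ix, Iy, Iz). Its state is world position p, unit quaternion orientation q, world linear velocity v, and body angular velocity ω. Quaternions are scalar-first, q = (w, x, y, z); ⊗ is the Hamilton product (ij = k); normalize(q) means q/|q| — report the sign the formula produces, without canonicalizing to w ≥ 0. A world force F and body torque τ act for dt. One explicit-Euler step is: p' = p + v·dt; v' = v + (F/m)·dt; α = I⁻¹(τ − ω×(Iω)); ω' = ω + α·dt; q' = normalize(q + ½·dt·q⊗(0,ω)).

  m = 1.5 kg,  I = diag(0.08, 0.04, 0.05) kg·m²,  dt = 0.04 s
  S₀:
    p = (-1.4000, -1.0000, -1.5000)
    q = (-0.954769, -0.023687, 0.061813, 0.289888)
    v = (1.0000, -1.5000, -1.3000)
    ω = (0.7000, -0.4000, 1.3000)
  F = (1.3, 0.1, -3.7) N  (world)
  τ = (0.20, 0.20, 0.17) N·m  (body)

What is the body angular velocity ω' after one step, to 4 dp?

precession coupling ω×(Iω) = (-0.0052, 0.0273, 0.0112)
α = I⁻¹(τ − ω×Iω) = (2.5650, 4.3175, 3.1760)
ω + α·dt = (0.8026, -0.2273, 1.4270)

ω' = (0.8026, -0.2273, 1.4270)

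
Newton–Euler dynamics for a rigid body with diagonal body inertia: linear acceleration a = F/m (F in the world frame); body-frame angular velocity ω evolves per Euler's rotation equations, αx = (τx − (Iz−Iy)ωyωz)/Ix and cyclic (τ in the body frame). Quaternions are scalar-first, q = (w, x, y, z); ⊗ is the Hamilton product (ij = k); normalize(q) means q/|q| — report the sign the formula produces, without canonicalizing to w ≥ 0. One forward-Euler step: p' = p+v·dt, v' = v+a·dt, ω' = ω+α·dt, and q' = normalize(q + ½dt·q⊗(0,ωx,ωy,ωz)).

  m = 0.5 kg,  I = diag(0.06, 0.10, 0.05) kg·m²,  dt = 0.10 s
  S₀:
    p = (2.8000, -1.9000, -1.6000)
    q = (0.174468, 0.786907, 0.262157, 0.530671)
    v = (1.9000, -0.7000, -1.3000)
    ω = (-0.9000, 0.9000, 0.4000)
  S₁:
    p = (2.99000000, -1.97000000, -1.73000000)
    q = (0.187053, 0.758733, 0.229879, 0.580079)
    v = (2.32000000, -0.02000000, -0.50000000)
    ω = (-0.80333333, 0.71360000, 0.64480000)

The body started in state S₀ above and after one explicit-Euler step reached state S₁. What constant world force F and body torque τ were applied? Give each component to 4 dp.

velocity change Δv = (0.42000000, 0.68000000, 0.80000000)
applied force F = (2.1000, 3.4000, 4.0000)
rate change Δω = (0.09666667, -0.18640000, 0.24480000)
I·α + gyro = (0.0400, -0.1900, 0.0900)

F = (2.1000, 3.4000, 4.0000)
τ = (0.0400, -0.1900, 0.0900)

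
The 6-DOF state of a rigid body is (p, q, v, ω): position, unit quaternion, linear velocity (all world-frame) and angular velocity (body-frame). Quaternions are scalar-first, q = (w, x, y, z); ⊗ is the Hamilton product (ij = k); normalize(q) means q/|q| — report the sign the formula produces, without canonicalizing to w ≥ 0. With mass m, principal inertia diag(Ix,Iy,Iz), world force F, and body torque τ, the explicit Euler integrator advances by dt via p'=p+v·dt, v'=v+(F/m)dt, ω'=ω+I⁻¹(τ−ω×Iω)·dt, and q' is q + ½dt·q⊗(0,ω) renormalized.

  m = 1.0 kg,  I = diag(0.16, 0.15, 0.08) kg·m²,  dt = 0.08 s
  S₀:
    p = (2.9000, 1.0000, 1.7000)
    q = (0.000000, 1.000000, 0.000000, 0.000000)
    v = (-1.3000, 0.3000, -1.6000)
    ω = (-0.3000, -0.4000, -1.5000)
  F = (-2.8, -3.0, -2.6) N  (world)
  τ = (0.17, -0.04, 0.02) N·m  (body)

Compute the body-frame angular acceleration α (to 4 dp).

α = (1.3250, -0.5067, 0.2650)

ω×(Iω) gyroscopic = (-0.0420, 0.0360, -0.0012)
α = I⁻¹(τ − ω×Iω) = (1.3250, -0.5067, 0.2650)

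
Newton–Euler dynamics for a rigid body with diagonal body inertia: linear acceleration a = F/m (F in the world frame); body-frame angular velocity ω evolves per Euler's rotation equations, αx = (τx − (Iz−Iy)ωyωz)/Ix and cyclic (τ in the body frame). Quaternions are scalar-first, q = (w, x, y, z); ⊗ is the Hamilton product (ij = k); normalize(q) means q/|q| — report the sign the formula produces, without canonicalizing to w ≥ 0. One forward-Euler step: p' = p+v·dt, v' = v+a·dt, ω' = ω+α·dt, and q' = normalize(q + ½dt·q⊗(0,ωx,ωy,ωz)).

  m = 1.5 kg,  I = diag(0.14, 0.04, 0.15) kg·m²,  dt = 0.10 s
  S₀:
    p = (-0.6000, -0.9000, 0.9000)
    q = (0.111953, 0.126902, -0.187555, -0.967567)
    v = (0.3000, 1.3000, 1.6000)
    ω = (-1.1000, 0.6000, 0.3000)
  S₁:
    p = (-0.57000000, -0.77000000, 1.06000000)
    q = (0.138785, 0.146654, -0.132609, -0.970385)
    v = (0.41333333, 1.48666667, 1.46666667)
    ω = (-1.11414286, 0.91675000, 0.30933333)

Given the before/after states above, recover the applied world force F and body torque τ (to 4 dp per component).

F = (1.7000, 2.8000, -2.0000)
τ = (0.0000, 0.1300, 0.0800)

velocity change Δv = (0.11333333, 0.18666667, -0.13333333)
m·(v₁−v₀)/dt = (1.7000, 2.8000, -2.0000)
rate change Δω = (-0.01414286, 0.31675000, 0.00933333)
gyro term ω₀×Iω₀ = (0.0198, 0.0033, 0.0660)
I·α + gyro = (0.0000, 0.1300, 0.0800)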